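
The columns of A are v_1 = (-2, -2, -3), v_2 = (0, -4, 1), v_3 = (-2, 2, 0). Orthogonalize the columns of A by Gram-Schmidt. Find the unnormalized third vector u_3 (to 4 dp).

v_1 = (-2, -2, -3); ‖v_1‖ = 4.1231, so q_1 = (-0.4851, -0.4851, -0.7276).
q_1·v_2 = (-0.4851)·0 + (-0.4851)·(-4) + (-0.7276)·1 = 1.2127.
u_2 = v_2 − 1.2127·q_1 = (0.5882, -3.4118, 1.8824).
‖u_2‖ = 3.9407, so q_2 = (0.1493, -0.8658, 0.4777).
q_1·v_3 = (-0.4851)·(-2) + (-0.4851)·2 + (-0.7276)·0 = 0.0000; q_2·v_3 = 0.1493·(-2) + (-0.8658)·2 + 0.4777·0 = -2.0301.
u_3 = v_3 + 0.0000·q_1 + 2.0301·q_2 = (-1.6970, 0.2424, 0.9697).

u_3 = (-1.6970, 0.2424, 0.9697)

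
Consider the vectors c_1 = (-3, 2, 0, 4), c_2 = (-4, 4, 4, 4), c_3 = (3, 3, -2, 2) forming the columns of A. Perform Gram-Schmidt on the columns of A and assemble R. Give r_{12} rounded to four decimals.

e_1 = c_1/‖c_1‖ = (-3, 2, 0, 4)/5.3852 = (-0.5571, 0.3714, 0.0000, 0.7428).
r_{12} = e_1·c_2 = 6.6850.

r_{12} = 6.6850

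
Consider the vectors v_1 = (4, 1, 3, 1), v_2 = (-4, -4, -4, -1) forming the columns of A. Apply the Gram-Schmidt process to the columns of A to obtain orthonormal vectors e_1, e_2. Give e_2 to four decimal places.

e_2 = (0.3019, -0.9436, -0.1132, 0.0755)

v_1 = (4, 1, 3, 1); ‖v_1‖ = 5.1962, so e_1 = (0.7698, 0.1925, 0.5774, 0.1925).
e_1·v_2 = 0.7698·(-4) + 0.1925·(-4) + 0.5774·(-4) + 0.1925·(-1) = -6.3509.
u_2 = v_2 + 6.3509·e_1 = (0.8889, -2.7778, -0.3333, 0.2222).
‖u_2‖ = 2.9439, so e_2 = (0.3019, -0.9436, -0.1132, 0.0755).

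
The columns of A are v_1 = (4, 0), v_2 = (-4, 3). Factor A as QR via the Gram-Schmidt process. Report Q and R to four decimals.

v_1 = (4, 0); ‖v_1‖ = 4.0000, so e_1 = (1.0000, 0.0000).
e_1·v_2 = 1.0000·(-4) + 0.0000·3 = -4.0000.
u_2 = v_2 + 4.0000·e_1 = (0.0000, 3.0000).
‖u_2‖ = 3.0000, so e_2 = (0.0000, 1.0000).

Q = [[1.0000, 0.0000], [0.0000, 1.0000]], R = [[4.0000, -4.0000], [0.0000, 3.0000]]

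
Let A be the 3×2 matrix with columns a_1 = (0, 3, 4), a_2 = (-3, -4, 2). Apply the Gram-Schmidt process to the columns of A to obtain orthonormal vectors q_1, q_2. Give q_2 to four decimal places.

q_2 = (-0.5633, -0.6610, 0.4957)

q_1 = a_1/‖a_1‖ = (0, 3, 4)/5.0000 = (0.0000, 0.6000, 0.8000).
r_{12} = q_1·a_2 = -0.8000.
u_2 = a_2 + 0.8000·q_1 = (-3.0000, -3.5200, 2.6400).
‖u_2‖ = 5.3254, so q_2 = (-0.5633, -0.6610, 0.4957).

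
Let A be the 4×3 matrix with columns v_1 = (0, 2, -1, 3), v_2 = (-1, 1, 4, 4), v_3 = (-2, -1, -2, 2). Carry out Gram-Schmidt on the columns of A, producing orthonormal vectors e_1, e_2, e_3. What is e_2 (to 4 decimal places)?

e_2 = (-0.1930, -0.0827, 0.9097, 0.3584)

e_1 = v_1/‖v_1‖ = (0, 2, -1, 3)/3.7417 = (0.0000, 0.5345, -0.2673, 0.8018).
r_{12} = e_1·v_2 = 2.6726.
u_2 = v_2 − 2.6726·e_1 = (-1.0000, -0.4286, 4.7143, 1.8571).
‖u_2‖ = 5.1824, so e_2 = (-0.1930, -0.0827, 0.9097, 0.3584).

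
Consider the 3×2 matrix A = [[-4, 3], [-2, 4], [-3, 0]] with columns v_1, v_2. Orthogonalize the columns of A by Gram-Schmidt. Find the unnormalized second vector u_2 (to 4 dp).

u_2 = (0.2414, 2.6207, -2.0690)

e_1 = v_1/‖v_1‖ = (-4, -2, -3)/5.3852 = (-0.7428, -0.3714, -0.5571).
r_{12} = e_1·v_2 = -3.7139.
u_2 = v_2 + 3.7139·e_1 = (0.2414, 2.6207, -2.0690).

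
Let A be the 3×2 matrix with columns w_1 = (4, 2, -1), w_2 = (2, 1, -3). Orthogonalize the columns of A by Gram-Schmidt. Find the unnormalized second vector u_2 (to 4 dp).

u_2 = (-0.4762, -0.2381, -2.3810)

w_1 = (4, 2, -1); ‖w_1‖ = 4.5826, so q_1 = (0.8729, 0.4364, -0.2182).
q_1·w_2 = 0.8729·2 + 0.4364·1 + (-0.2182)·(-3) = 2.8368.
u_2 = w_2 − 2.8368·q_1 = (-0.4762, -0.2381, -2.3810).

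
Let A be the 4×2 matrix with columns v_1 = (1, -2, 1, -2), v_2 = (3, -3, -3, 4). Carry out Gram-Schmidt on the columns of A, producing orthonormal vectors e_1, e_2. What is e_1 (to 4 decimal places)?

e_1 = (0.3162, -0.6325, 0.3162, -0.6325)

v_1 = (1, -2, 1, -2); ‖v_1‖ = 3.1623, so e_1 = (0.3162, -0.6325, 0.3162, -0.6325).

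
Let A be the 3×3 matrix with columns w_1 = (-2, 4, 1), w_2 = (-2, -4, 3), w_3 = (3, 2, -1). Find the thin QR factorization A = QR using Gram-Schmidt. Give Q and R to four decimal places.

q_1 = w_1/‖w_1‖ = (-2, 4, 1)/4.5826 = (-0.4364, 0.8729, 0.2182).
r_{12} = q_1·w_2 = -1.9640.
u_2 = w_2 + 1.9640·q_1 = (-2.8571, -2.2857, 3.4286).
‖u_2‖ = 5.0143, so q_2 = (-0.5698, -0.4558, 0.6838).
r_{13} = q_1·w_3 = 0.2182; r_{23} = q_2·w_3 = -3.3049.
u_3 = w_3 − 0.2182·q_1 + 3.3049·q_2 = (1.2121, 0.3030, 1.2121).
‖u_3‖ = 1.7408, so q_3 = (0.6963, 0.1741, 0.6963).

Q = [[-0.4364, -0.5698, 0.6963], [0.8729, -0.4558, 0.1741], [0.2182, 0.6838, 0.6963]], R = [[4.5826, -1.9640, 0.2182], [0.0000, 5.0143, -3.3049], [0.0000, 0.0000, 1.7408]]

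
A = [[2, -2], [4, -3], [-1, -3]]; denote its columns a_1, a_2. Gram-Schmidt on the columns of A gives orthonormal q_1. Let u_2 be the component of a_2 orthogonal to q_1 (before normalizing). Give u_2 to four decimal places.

a_1 = (2, 4, -1); ‖a_1‖ = 4.5826, so q_1 = (0.4364, 0.8729, -0.2182).
q_1·a_2 = 0.4364·(-2) + 0.8729·(-3) + (-0.2182)·(-3) = -2.8368.
u_2 = a_2 + 2.8368·q_1 = (-0.7619, -0.5238, -3.6190).

u_2 = (-0.7619, -0.5238, -3.6190)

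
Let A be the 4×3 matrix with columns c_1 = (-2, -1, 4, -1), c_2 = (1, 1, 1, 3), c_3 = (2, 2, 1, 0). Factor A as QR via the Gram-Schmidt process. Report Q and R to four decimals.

Q = [[-0.4264, 0.2380, 0.5671], [-0.2132, 0.2644, 0.5877], [0.8528, 0.3967, 0.3085], [-0.2132, 0.8462, -0.4878]], R = [[4.6904, -0.4264, -0.4264], [0.0000, 3.4378, 1.4015], [0.0000, 0.0000, 2.6180]]

q_1 = c_1/‖c_1‖ = (-2, -1, 4, -1)/4.6904 = (-0.4264, -0.2132, 0.8528, -0.2132).
r_{12} = q_1·c_2 = -0.4264.
u_2 = c_2 + 0.4264·q_1 = (0.8182, 0.9091, 1.3636, 2.9091).
‖u_2‖ = 3.4378, so q_2 = (0.2380, 0.2644, 0.3967, 0.8462).
r_{13} = q_1·c_3 = -0.4264; r_{23} = q_2·c_3 = 1.4015.
u_3 = c_3 + 0.4264·q_1 − 1.4015·q_2 = (1.4846, 1.5385, 0.8077, -1.2769).
‖u_3‖ = 2.6180, so q_3 = (0.5671, 0.5877, 0.3085, -0.4878).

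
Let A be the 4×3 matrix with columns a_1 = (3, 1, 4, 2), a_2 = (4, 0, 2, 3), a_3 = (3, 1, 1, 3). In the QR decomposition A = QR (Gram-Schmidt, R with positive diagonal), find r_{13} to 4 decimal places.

a_1 = (3, 1, 4, 2); ‖a_1‖ = 5.4772, so e_1 = (0.5477, 0.1826, 0.7303, 0.3651).
r_{13} = e_1·a_3 = 3.6515.

r_{13} = 3.6515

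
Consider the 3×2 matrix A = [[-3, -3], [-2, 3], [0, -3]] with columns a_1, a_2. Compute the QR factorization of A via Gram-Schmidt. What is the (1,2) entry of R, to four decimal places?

r_{12} = 0.8321

a_1 = (-3, -2, 0); ‖a_1‖ = 3.6056, so q_1 = (-0.8321, -0.5547, 0.0000).
r_{12} = q_1·a_2 = 0.8321.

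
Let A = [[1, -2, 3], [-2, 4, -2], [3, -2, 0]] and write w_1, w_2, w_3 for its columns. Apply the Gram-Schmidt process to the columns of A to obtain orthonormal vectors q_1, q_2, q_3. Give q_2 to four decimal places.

q_2 = (-0.3586, 0.7171, 0.5976)

w_1 = (1, -2, 3); ‖w_1‖ = 3.7417, so q_1 = (0.2673, -0.5345, 0.8018).
q_1·w_2 = 0.2673·(-2) + (-0.5345)·4 + 0.8018·(-2) = -4.2762.
u_2 = w_2 + 4.2762·q_1 = (-0.8571, 1.7143, 1.4286).
‖u_2‖ = 2.3905, so q_2 = (-0.3586, 0.7171, 0.5976).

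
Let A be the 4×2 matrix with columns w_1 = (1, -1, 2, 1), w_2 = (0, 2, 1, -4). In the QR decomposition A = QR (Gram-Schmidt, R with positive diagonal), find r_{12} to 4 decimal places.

w_1 = (1, -1, 2, 1); ‖w_1‖ = 2.6458, so e_1 = (0.3780, -0.3780, 0.7559, 0.3780).
r_{12} = e_1·w_2 = -1.5119.

r_{12} = -1.5119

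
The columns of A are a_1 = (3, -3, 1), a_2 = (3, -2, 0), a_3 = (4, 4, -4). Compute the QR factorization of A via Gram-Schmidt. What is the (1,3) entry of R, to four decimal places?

a_1 = (3, -3, 1); ‖a_1‖ = 4.3589, so q_1 = (0.6882, -0.6882, 0.2294).
r_{13} = q_1·a_3 = -0.9177.

r_{13} = -0.9177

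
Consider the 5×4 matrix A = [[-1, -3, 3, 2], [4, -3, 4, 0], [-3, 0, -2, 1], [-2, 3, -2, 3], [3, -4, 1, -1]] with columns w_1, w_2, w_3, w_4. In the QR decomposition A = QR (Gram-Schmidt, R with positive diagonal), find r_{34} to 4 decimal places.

r_{34} = 1.5701

e_1 = w_1/‖w_1‖ = (-1, 4, -3, -2, 3)/6.2450 = (-0.1601, 0.6405, -0.4804, -0.3203, 0.4804).
r_{12} = e_1·w_2 = -4.3235.
u_2 = w_2 + 4.3235·e_1 = (-3.6923, -0.2308, -2.0769, 1.6154, -1.9231).
‖u_2‖ = 4.9303, so e_2 = (-0.7489, -0.0468, -0.4213, 0.3276, -0.3901).
r_{13} = e_1·w_3 = 4.1633; r_{23} = e_2·w_3 = -2.6368.
u_3 = w_3 − 4.1633·e_1 + 2.6368·e_2 = (1.6920, 1.2099, -1.1108, 0.1973, -2.0285).
‖u_3‖ = 3.1168, so e_3 = (0.5429, 0.3882, -0.3564, 0.0633, -0.6508).
r_{34} = e_3·w_4 = 1.5701.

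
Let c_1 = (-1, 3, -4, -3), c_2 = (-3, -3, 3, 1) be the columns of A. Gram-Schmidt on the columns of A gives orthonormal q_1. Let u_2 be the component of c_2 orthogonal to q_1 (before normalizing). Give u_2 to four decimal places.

q_1 = c_1/‖c_1‖ = (-1, 3, -4, -3)/5.9161 = (-0.1690, 0.5071, -0.6761, -0.5071).
r_{12} = q_1·c_2 = -3.5496.
u_2 = c_2 + 3.5496·q_1 = (-3.6000, -1.2000, 0.6000, -0.8000).

u_2 = (-3.6000, -1.2000, 0.6000, -0.8000)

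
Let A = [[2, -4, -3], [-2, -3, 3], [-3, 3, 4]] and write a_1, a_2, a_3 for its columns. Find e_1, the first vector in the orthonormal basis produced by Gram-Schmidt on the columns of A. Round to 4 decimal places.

e_1 = a_1/‖a_1‖ = (2, -2, -3)/4.1231 = (0.4851, -0.4851, -0.7276).

e_1 = (0.4851, -0.4851, -0.7276)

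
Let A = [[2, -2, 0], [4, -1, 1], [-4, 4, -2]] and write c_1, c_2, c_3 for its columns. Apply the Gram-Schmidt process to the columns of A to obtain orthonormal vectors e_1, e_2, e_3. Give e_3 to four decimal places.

e_3 = (-0.8944, 0.0000, -0.4472)

c_1 = (2, 4, -4); ‖c_1‖ = 6.0000, so e_1 = (0.3333, 0.6667, -0.6667).
e_1·c_2 = 0.3333·(-2) + 0.6667·(-1) + (-0.6667)·4 = -4.0000.
u_2 = c_2 + 4.0000·e_1 = (-0.6667, 1.6667, 1.3333).
‖u_2‖ = 2.2361, so e_2 = (-0.2981, 0.7454, 0.5963).
e_1·c_3 = 0.3333·0 + 0.6667·1 + (-0.6667)·(-2) = 2.0000; e_2·c_3 = (-0.2981)·0 + 0.7454·1 + 0.5963·(-2) = -0.4472.
u_3 = c_3 − 2.0000·e_1 + 0.4472·e_2 = (-0.8000, 0.0000, -0.4000).
‖u_3‖ = 0.8944, so e_3 = (-0.8944, 0.0000, -0.4472).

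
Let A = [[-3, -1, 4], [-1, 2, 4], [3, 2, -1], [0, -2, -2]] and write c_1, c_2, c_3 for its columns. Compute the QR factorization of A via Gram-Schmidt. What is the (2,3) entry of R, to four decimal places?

e_1 = c_1/‖c_1‖ = (-3, -1, 3, 0)/4.3589 = (-0.6882, -0.2294, 0.6882, 0.0000).
r_{12} = e_1·c_2 = 1.6059.
u_2 = c_2 − 1.6059·e_1 = (0.1053, 2.3684, 0.8947, -2.0000).
‖u_2‖ = 3.2282, so e_2 = (0.0326, 0.7337, 0.2772, -0.6195).
r_{23} = e_2·c_3 = 4.0271.

r_{23} = 4.0271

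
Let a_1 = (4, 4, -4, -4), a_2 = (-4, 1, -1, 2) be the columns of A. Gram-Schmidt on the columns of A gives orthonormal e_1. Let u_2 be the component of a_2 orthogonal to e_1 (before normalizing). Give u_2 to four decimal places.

u_2 = (-3.0000, 2.0000, -2.0000, 1.0000)

a_1 = (4, 4, -4, -4); ‖a_1‖ = 8.0000, so e_1 = (0.5000, 0.5000, -0.5000, -0.5000).
e_1·a_2 = 0.5000·(-4) + 0.5000·1 + (-0.5000)·(-1) + (-0.5000)·2 = -2.0000.
u_2 = a_2 + 2.0000·e_1 = (-3.0000, 2.0000, -2.0000, 1.0000).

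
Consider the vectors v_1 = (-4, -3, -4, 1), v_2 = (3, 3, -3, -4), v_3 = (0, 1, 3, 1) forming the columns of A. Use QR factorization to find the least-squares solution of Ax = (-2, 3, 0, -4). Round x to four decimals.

x = (1.5986, 1.7464, 3.5313)

v_1 = (-4, -3, -4, 1); ‖v_1‖ = 6.4807, so e_1 = (-0.6172, -0.4629, -0.6172, 0.1543).
e_1·v_2 = (-0.6172)·3 + (-0.4629)·3 + (-0.6172)·(-3) + 0.1543·(-4) = -2.0059.
u_2 = v_2 + 2.0059·e_1 = (1.7619, 2.0714, -4.2381, -3.6905).
‖u_2‖ = 6.2431, so e_2 = (0.2822, 0.3318, -0.6788, -0.5911).
e_1·v_3 = (-0.6172)·0 + (-0.4629)·1 + (-0.6172)·3 + 0.1543·1 = -2.1602; e_2·v_3 = 0.2822·0 + 0.3318·1 + (-0.6788)·3 + (-0.5911)·1 = -2.2959.
u_3 = v_3 + 2.1602·e_1 + 2.2959·e_2 = (-0.6854, 0.7618, 0.1081, -0.0238).
‖u_3‖ = 1.0307, so e_3 = (-0.6650, 0.7391, 0.1049, -0.0231).
Qᵀb = (-0.7715, 2.7955, 3.6397).
Back-substitute: x_3 = 3.6397/1.0307 = 3.5313.
x_2 = (2.7955 + 2.2959·3.5313)/6.2431 = 1.7464.
x_1 = (-0.7715 + 2.0059·1.7464 + 2.1602·3.5313)/6.4807 = 1.5986.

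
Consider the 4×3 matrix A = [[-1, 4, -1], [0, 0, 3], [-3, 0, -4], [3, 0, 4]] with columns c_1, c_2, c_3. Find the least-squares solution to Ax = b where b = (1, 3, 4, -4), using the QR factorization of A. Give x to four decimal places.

x = (-2.6667, -0.1667, 1.0000)

q_1 = c_1/‖c_1‖ = (-1, 0, -3, 3)/4.3589 = (-0.2294, 0.0000, -0.6882, 0.6882).
r_{12} = q_1·c_2 = -0.9177.
u_2 = c_2 + 0.9177·q_1 = (3.7895, 0.0000, -0.6316, 0.6316).
‖u_2‖ = 3.8933, so q_2 = (0.9733, 0.0000, -0.1622, 0.1622).
r_{13} = q_1·c_3 = 5.7354; r_{23} = q_2·c_3 = 0.3244.
u_3 = c_3 − 5.7354·q_1 − 0.3244·q_2 = (0.0000, 3.0000, 0.0000, 0.0000).
‖u_3‖ = 3.0000, so q_3 = (0.0000, 1.0000, 0.0000, 0.0000).
Qᵀb = (-5.7354, -0.3244, 3.0000).
Back-substitute: x_3 = 3.0000/3.0000 = 1.0000.
x_2 = (-0.3244 − 0.3244·1.0000)/3.8933 = -0.1667.
x_1 = (-5.7354 + 0.9177·(-0.1667) − 5.7354·1.0000)/4.3589 = -2.6667.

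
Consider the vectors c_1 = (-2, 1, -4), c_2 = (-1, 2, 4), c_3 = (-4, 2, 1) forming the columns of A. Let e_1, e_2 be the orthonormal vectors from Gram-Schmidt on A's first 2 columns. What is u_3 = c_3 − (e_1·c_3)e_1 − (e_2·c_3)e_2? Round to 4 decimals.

u_3 = (-1.0909, -1.0909, 0.2727)

c_1 = (-2, 1, -4); ‖c_1‖ = 4.5826, so e_1 = (-0.4364, 0.2182, -0.8729).
e_1·c_2 = (-0.4364)·(-1) + 0.2182·2 + (-0.8729)·4 = -2.6186.
u_2 = c_2 + 2.6186·e_1 = (-2.1429, 2.5714, 1.7143).
‖u_2‖ = 3.7607, so e_2 = (-0.5698, 0.6838, 0.4558).
e_1·c_3 = (-0.4364)·(-4) + 0.2182·2 + (-0.8729)·1 = 1.3093; e_2·c_3 = (-0.5698)·(-4) + 0.6838·2 + 0.4558·1 = 4.1026.
u_3 = c_3 − 1.3093·e_1 − 4.1026·e_2 = (-1.0909, -1.0909, 0.2727).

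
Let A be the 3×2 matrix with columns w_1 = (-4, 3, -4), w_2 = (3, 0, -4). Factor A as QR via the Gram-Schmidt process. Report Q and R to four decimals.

Q = [[-0.6247, 0.6834], [0.4685, -0.0590], [-0.6247, -0.7277]], R = [[6.4031, 0.6247], [0.0000, 4.9608]]

w_1 = (-4, 3, -4); ‖w_1‖ = 6.4031, so q_1 = (-0.6247, 0.4685, -0.6247).
q_1·w_2 = (-0.6247)·3 + 0.4685·0 + (-0.6247)·(-4) = 0.6247.
u_2 = w_2 − 0.6247·q_1 = (3.3902, -0.2927, -3.6098).
‖u_2‖ = 4.9608, so q_2 = (0.6834, -0.0590, -0.7277).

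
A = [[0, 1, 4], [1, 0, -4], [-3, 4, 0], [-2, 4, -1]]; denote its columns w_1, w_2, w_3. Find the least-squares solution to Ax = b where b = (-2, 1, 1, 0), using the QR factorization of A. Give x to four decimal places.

w_1 = (0, 1, -3, -2); ‖w_1‖ = 3.7417, so q_1 = (0.0000, 0.2673, -0.8018, -0.5345).
q_1·w_2 = 0.0000·1 + 0.2673·0 + (-0.8018)·4 + (-0.5345)·4 = -5.3452.
u_2 = w_2 + 5.3452·q_1 = (1.0000, 1.4286, -0.2857, 1.1429).
‖u_2‖ = 2.1044, so q_2 = (0.4752, 0.6788, -0.1358, 0.5431).
q_1·w_3 = 0.0000·4 + 0.2673·(-4) + (-0.8018)·0 + (-0.5345)·(-1) = -0.5345; q_2·w_3 = 0.4752·4 + 0.6788·(-4) + (-0.1358)·0 + 0.5431·(-1) = -1.3577.
u_3 = w_3 + 0.5345·q_1 + 1.3577·q_2 = (4.6452, -2.9355, -0.6129, -0.5484).
‖u_3‖ = 5.5562, so q_3 = (0.8360, -0.5283, -0.1103, -0.0987).
Qᵀb = (-0.5345, -0.4073, -2.3107).
Back-substitute: x_3 = -2.3107/5.5562 = -0.4159.
x_2 = (-0.4073 + 1.3577·(-0.4159))/2.1044 = -0.4619.
x_1 = (-0.5345 + 5.3452·(-0.4619) + 0.5345·(-0.4159))/3.7417 = -0.8621.

x = (-0.8621, -0.4619, -0.4159)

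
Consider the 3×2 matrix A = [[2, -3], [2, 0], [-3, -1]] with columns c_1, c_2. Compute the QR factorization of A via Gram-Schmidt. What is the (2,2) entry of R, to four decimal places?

c_1 = (2, 2, -3); ‖c_1‖ = 4.1231, so e_1 = (0.4851, 0.4851, -0.7276).
e_1·c_2 = 0.4851·(-3) + 0.4851·0 + (-0.7276)·(-1) = -0.7276.
u_2 = c_2 + 0.7276·e_1 = (-2.6471, 0.3529, -1.5294).
r_{22} = ‖u_2‖ = 3.0774.

r_{22} = 3.0774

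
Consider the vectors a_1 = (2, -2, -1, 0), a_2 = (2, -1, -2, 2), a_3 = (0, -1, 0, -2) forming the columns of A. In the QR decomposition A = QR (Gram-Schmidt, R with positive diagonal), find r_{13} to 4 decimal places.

e_1 = a_1/‖a_1‖ = (2, -2, -1, 0)/3.0000 = (0.6667, -0.6667, -0.3333, 0.0000).
r_{13} = e_1·a_3 = 0.6667.

r_{13} = 0.6667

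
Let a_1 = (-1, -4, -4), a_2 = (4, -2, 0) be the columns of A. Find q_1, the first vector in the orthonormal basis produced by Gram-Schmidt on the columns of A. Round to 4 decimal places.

q_1 = (-0.1741, -0.6963, -0.6963)

a_1 = (-1, -4, -4); ‖a_1‖ = 5.7446, so q_1 = (-0.1741, -0.6963, -0.6963).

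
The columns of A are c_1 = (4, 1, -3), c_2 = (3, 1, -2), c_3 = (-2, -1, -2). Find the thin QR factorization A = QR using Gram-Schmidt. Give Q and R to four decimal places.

c_1 = (4, 1, -3); ‖c_1‖ = 5.0990, so e_1 = (0.7845, 0.1961, -0.5883).
e_1·c_2 = 0.7845·3 + 0.1961·1 + (-0.5883)·(-2) = 3.7262.
u_2 = c_2 − 3.7262·e_1 = (0.0769, 0.2692, 0.1923).
‖u_2‖ = 0.3397, so e_2 = (0.2265, 0.7926, 0.5661).
e_1·c_3 = 0.7845·(-2) + 0.1961·(-1) + (-0.5883)·(-2) = -0.5883; e_2·c_3 = 0.2265·(-2) + 0.7926·(-1) + 0.5661·(-2) = -2.3778.
u_3 = c_3 + 0.5883·e_1 + 2.3778·e_2 = (-1.0000, 1.0000, -1.0000).
‖u_3‖ = 1.7321, so e_3 = (-0.5774, 0.5774, -0.5774).

Q = [[0.7845, 0.2265, -0.5774], [0.1961, 0.7926, 0.5774], [-0.5883, 0.5661, -0.5774]], R = [[5.0990, 3.7262, -0.5883], [0.0000, 0.3397, -2.3778], [0.0000, 0.0000, 1.7321]]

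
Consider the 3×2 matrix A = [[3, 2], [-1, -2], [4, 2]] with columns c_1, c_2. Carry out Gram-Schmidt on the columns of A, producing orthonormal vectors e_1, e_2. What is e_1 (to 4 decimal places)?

c_1 = (3, -1, 4); ‖c_1‖ = 5.0990, so e_1 = (0.5883, -0.1961, 0.7845).

e_1 = (0.5883, -0.1961, 0.7845)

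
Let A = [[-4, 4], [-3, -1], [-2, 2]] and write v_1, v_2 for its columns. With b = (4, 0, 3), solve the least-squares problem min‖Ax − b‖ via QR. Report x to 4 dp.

x = (-0.2750, 0.8250)

e_1 = v_1/‖v_1‖ = (-4, -3, -2)/5.3852 = (-0.7428, -0.5571, -0.3714).
r_{12} = e_1·v_2 = -3.1568.
u_2 = v_2 + 3.1568·e_1 = (1.6552, -2.7586, 0.8276).
‖u_2‖ = 3.3218, so e_2 = (0.4983, -0.8305, 0.2491).
Qᵀb = (-4.0853, 2.7405).
Back-substitute: x_2 = 2.7405/3.3218 = 0.8250.
x_1 = (-4.0853 + 3.1568·0.8250)/5.3852 = -0.2750.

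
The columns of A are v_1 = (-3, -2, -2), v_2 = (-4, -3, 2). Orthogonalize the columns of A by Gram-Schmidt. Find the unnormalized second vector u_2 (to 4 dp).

v_1 = (-3, -2, -2); ‖v_1‖ = 4.1231, so e_1 = (-0.7276, -0.4851, -0.4851).
e_1·v_2 = (-0.7276)·(-4) + (-0.4851)·(-3) + (-0.4851)·2 = 3.3955.
u_2 = v_2 − 3.3955·e_1 = (-1.5294, -1.3529, 3.6471).

u_2 = (-1.5294, -1.3529, 3.6471)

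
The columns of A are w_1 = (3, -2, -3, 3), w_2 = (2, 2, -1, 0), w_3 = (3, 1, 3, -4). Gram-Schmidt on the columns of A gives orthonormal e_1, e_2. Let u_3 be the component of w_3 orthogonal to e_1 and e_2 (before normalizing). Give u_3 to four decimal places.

e_1 = w_1/‖w_1‖ = (3, -2, -3, 3)/5.5678 = (0.5388, -0.3592, -0.5388, 0.5388).
r_{12} = e_1·w_2 = 0.8980.
u_2 = w_2 − 0.8980·e_1 = (1.5161, 2.3226, -0.5161, -0.4839).
‖u_2‖ = 2.8624, so e_2 = (0.5297, 0.8114, -0.1803, -0.1690).
r_{13} = e_1·w_3 = -2.5145; r_{23} = e_2·w_3 = 2.5356.
u_3 = w_3 + 2.5145·e_1 − 2.5356·e_2 = (3.0118, -1.9606, 2.1024, -2.2165).

u_3 = (3.0118, -1.9606, 2.1024, -2.2165)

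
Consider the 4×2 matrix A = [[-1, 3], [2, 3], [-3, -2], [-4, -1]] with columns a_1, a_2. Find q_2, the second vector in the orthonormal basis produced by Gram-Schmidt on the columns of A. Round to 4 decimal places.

a_1 = (-1, 2, -3, -4); ‖a_1‖ = 5.4772, so q_1 = (-0.1826, 0.3651, -0.5477, -0.7303).
q_1·a_2 = (-0.1826)·3 + 0.3651·3 + (-0.5477)·(-2) + (-0.7303)·(-1) = 2.3735.
u_2 = a_2 − 2.3735·q_1 = (3.4333, 2.1333, -0.7000, 0.7333).
‖u_2‖ = 4.1673, so q_2 = (0.8239, 0.5119, -0.1680, 0.1760).

q_2 = (0.8239, 0.5119, -0.1680, 0.1760)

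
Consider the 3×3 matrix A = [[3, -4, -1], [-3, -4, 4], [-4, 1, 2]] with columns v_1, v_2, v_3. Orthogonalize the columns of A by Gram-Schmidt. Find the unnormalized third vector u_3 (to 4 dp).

u_3 = (-0.3951, 0.2703, -0.4991)

v_1 = (3, -3, -4); ‖v_1‖ = 5.8310, so q_1 = (0.5145, -0.5145, -0.6860).
q_1·v_2 = 0.5145·(-4) + (-0.5145)·(-4) + (-0.6860)·1 = -0.6860.
u_2 = v_2 + 0.6860·q_1 = (-3.6471, -4.3529, 0.5294).
‖u_2‖ = 5.7035, so q_2 = (-0.6394, -0.7632, 0.0928).
q_1·v_3 = 0.5145·(-1) + (-0.5145)·4 + (-0.6860)·2 = -3.9445; q_2·v_3 = (-0.6394)·(-1) + (-0.7632)·4 + 0.0928·2 = -2.2278.
u_3 = v_3 + 3.9445·q_1 + 2.2278·q_2 = (-0.3951, 0.2703, -0.4991).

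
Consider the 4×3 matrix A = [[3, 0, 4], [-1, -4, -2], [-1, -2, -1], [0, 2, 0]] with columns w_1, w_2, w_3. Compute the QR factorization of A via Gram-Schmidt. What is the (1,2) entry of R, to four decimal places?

w_1 = (3, -1, -1, 0); ‖w_1‖ = 3.3166, so e_1 = (0.9045, -0.3015, -0.3015, 0.0000).
r_{12} = e_1·w_2 = 1.8091.

r_{12} = 1.8091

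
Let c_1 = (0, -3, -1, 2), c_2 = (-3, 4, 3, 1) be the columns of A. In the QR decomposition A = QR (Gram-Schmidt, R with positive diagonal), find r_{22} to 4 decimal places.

c_1 = (0, -3, -1, 2); ‖c_1‖ = 3.7417, so e_1 = (0.0000, -0.8018, -0.2673, 0.5345).
e_1·c_2 = 0.0000·(-3) + (-0.8018)·4 + (-0.2673)·3 + 0.5345·1 = -3.4744.
u_2 = c_2 + 3.4744·e_1 = (-3.0000, 1.2143, 2.0714, 2.8571).
r_{22} = ‖u_2‖ = 4.7884.

r_{22} = 4.7884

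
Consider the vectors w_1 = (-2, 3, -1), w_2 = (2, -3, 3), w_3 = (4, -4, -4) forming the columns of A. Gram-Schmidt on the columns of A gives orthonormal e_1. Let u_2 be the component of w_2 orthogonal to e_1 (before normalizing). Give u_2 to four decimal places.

e_1 = w_1/‖w_1‖ = (-2, 3, -1)/3.7417 = (-0.5345, 0.8018, -0.2673).
r_{12} = e_1·w_2 = -4.2762.
u_2 = w_2 + 4.2762·e_1 = (-0.2857, 0.4286, 1.8571).

u_2 = (-0.2857, 0.4286, 1.8571)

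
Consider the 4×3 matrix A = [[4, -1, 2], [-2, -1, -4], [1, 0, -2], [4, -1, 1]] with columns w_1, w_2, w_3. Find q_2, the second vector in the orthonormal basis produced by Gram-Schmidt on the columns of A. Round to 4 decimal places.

w_1 = (4, -2, 1, 4); ‖w_1‖ = 6.0828, so q_1 = (0.6576, -0.3288, 0.1644, 0.6576).
q_1·w_2 = 0.6576·(-1) + (-0.3288)·(-1) + 0.1644·0 + 0.6576·(-1) = -0.9864.
u_2 = w_2 + 0.9864·q_1 = (-0.3514, -1.3243, 0.1622, -0.3514).
‖u_2‖ = 1.4237, so q_2 = (-0.2468, -0.9302, 0.1139, -0.2468).

q_2 = (-0.2468, -0.9302, 0.1139, -0.2468)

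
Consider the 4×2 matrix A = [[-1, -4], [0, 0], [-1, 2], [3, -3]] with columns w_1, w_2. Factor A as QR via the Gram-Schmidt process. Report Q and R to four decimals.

Q = [[-0.3015, -0.9358], [0.0000, 0.0000], [-0.3015, 0.2752], [0.9045, -0.2202]], R = [[3.3166, -2.1106], [0.0000, 4.9543]]

w_1 = (-1, 0, -1, 3); ‖w_1‖ = 3.3166, so q_1 = (-0.3015, 0.0000, -0.3015, 0.9045).
q_1·w_2 = (-0.3015)·(-4) + 0.0000·0 + (-0.3015)·2 + 0.9045·(-3) = -2.1106.
u_2 = w_2 + 2.1106·q_1 = (-4.6364, 0.0000, 1.3636, -1.0909).
‖u_2‖ = 4.9543, so q_2 = (-0.9358, 0.0000, 0.2752, -0.2202).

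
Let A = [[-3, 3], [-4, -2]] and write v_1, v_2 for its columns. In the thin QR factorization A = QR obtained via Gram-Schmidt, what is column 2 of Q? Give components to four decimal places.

q_2 = (0.8000, -0.6000)

q_1 = v_1/‖v_1‖ = (-3, -4)/5.0000 = (-0.6000, -0.8000).
r_{12} = q_1·v_2 = -0.2000.
u_2 = v_2 + 0.2000·q_1 = (2.8800, -2.1600).
‖u_2‖ = 3.6000, so q_2 = (0.8000, -0.6000).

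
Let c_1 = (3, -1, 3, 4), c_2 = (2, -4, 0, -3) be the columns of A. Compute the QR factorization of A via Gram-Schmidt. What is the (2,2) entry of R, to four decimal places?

r_{22} = 5.3745

c_1 = (3, -1, 3, 4); ‖c_1‖ = 5.9161, so q_1 = (0.5071, -0.1690, 0.5071, 0.6761).
q_1·c_2 = 0.5071·2 + (-0.1690)·(-4) + 0.5071·0 + 0.6761·(-3) = -0.3381.
u_2 = c_2 + 0.3381·q_1 = (2.1714, -4.0571, 0.1714, -2.7714).
r_{22} = ‖u_2‖ = 5.3745.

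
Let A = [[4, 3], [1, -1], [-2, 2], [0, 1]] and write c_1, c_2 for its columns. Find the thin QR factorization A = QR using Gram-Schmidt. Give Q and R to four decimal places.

q_1 = c_1/‖c_1‖ = (4, 1, -2, 0)/4.5826 = (0.8729, 0.2182, -0.4364, 0.0000).
r_{12} = q_1·c_2 = 1.5275.
u_2 = c_2 − 1.5275·q_1 = (1.6667, -1.3333, 2.6667, 1.0000).
‖u_2‖ = 3.5590, so q_2 = (0.4683, -0.3746, 0.7493, 0.2810).

Q = [[0.8729, 0.4683], [0.2182, -0.3746], [-0.4364, 0.7493], [0.0000, 0.2810]], R = [[4.5826, 1.5275], [0.0000, 3.5590]]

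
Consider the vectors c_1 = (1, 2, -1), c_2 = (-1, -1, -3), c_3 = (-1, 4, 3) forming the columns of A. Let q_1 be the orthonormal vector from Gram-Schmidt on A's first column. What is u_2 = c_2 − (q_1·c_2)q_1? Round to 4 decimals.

u_2 = (-1.0000, -1.0000, -3.0000)

c_1 = (1, 2, -1); ‖c_1‖ = 2.4495, so q_1 = (0.4082, 0.8165, -0.4082).
q_1·c_2 = 0.4082·(-1) + 0.8165·(-1) + (-0.4082)·(-3) = 0.0000.
u_2 = c_2 − 0.0000·q_1 = (-1.0000, -1.0000, -3.0000).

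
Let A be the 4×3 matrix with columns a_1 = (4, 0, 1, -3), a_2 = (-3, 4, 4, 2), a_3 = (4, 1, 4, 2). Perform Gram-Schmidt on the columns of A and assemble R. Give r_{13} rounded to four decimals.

r_{13} = 2.7456

e_1 = a_1/‖a_1‖ = (4, 0, 1, -3)/5.0990 = (0.7845, 0.0000, 0.1961, -0.5883).
r_{13} = e_1·a_3 = 2.7456.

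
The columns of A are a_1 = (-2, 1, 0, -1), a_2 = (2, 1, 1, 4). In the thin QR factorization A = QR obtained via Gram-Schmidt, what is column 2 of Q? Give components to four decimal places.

q_2 = (-0.0896, 0.5825, 0.2689, 0.7618)

a_1 = (-2, 1, 0, -1); ‖a_1‖ = 2.4495, so q_1 = (-0.8165, 0.4082, 0.0000, -0.4082).
q_1·a_2 = (-0.8165)·2 + 0.4082·1 + 0.0000·1 + (-0.4082)·4 = -2.8577.
u_2 = a_2 + 2.8577·q_1 = (-0.3333, 2.1667, 1.0000, 2.8333).
‖u_2‖ = 3.7193, so q_2 = (-0.0896, 0.5825, 0.2689, 0.7618).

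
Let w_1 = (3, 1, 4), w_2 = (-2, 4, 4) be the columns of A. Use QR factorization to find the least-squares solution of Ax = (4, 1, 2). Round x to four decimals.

w_1 = (3, 1, 4); ‖w_1‖ = 5.0990, so q_1 = (0.5883, 0.1961, 0.7845).
q_1·w_2 = 0.5883·(-2) + 0.1961·4 + 0.7845·4 = 2.7456.
u_2 = w_2 − 2.7456·q_1 = (-3.6154, 3.4615, 1.8462).
‖u_2‖ = 5.3349, so q_2 = (-0.6777, 0.6488, 0.3460).
Qᵀb = (4.1184, -1.3698).
Back-substitute: x_2 = -1.3698/5.3349 = -0.2568.
x_1 = (4.1184 − 2.7456·(-0.2568))/5.0990 = 0.9459.

x = (0.9459, -0.2568)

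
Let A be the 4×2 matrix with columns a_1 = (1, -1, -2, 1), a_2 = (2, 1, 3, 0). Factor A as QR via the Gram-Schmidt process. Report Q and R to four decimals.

Q = [[0.3780, 0.8405], [-0.3780, 0.0885], [-0.7559, 0.4866], [0.3780, 0.2212]], R = [[2.6458, -1.8898], [0.0000, 3.2293]]

e_1 = a_1/‖a_1‖ = (1, -1, -2, 1)/2.6458 = (0.3780, -0.3780, -0.7559, 0.3780).
r_{12} = e_1·a_2 = -1.8898.
u_2 = a_2 + 1.8898·e_1 = (2.7143, 0.2857, 1.5714, 0.7143).
‖u_2‖ = 3.2293, so e_2 = (0.8405, 0.0885, 0.4866, 0.2212).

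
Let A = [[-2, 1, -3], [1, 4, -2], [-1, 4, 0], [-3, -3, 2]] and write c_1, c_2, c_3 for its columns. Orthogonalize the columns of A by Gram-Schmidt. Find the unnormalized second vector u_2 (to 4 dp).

u_2 = (1.9333, 3.5333, 4.4667, -1.6000)

c_1 = (-2, 1, -1, -3); ‖c_1‖ = 3.8730, so q_1 = (-0.5164, 0.2582, -0.2582, -0.7746).
q_1·c_2 = (-0.5164)·1 + 0.2582·4 + (-0.2582)·4 + (-0.7746)·(-3) = 1.8074.
u_2 = c_2 − 1.8074·q_1 = (1.9333, 3.5333, 4.4667, -1.6000).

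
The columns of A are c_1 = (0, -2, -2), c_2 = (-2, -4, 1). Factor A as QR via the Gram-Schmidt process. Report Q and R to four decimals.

Q = [[0.0000, -0.4924], [-0.7071, -0.6155], [-0.7071, 0.6155]], R = [[2.8284, 2.1213], [0.0000, 4.0620]]

c_1 = (0, -2, -2); ‖c_1‖ = 2.8284, so e_1 = (0.0000, -0.7071, -0.7071).
e_1·c_2 = 0.0000·(-2) + (-0.7071)·(-4) + (-0.7071)·1 = 2.1213.
u_2 = c_2 − 2.1213·e_1 = (-2.0000, -2.5000, 2.5000).
‖u_2‖ = 4.0620, so e_2 = (-0.4924, -0.6155, 0.6155).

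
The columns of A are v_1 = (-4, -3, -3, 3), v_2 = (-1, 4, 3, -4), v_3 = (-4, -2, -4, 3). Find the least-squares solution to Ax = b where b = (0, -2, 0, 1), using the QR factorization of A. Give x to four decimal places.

v_1 = (-4, -3, -3, 3); ‖v_1‖ = 6.5574, so e_1 = (-0.6100, -0.4575, -0.4575, 0.4575).
e_1·v_2 = (-0.6100)·(-1) + (-0.4575)·4 + (-0.4575)·3 + 0.4575·(-4) = -4.4225.
u_2 = v_2 + 4.4225·e_1 = (-3.6977, 1.9767, 0.9767, -1.9767).
‖u_2‖ = 4.7373, so e_2 = (-0.7805, 0.4173, 0.2062, -0.4173).
e_1·v_3 = (-0.6100)·(-4) + (-0.4575)·(-2) + (-0.4575)·(-4) + 0.4575·3 = 6.5574; e_2·v_3 = (-0.7805)·(-4) + 0.4173·(-2) + 0.2062·(-4) + (-0.4173)·3 = 0.2111.
u_3 = v_3 − 6.5574·e_1 − 0.2111·e_2 = (0.1648, 0.9119, -1.0435, 0.0881).
‖u_3‖ = 1.3984, so e_3 = (0.1178, 0.6521, -0.7462, 0.0630).
Qᵀb = (1.3725, -1.2518, -1.2413).
Back-substitute: x_3 = -1.2413/1.3984 = -0.8877.
x_2 = (-1.2518 − 0.2111·(-0.8877))/4.7373 = -0.2247.
x_1 = (1.3725 + 4.4225·(-0.2247) − 6.5574·(-0.8877))/6.5574 = 0.9454.

x = (0.9454, -0.2247, -0.8877)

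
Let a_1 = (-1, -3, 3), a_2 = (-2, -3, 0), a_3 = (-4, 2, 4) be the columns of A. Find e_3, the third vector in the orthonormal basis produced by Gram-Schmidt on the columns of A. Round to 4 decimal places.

e_1 = a_1/‖a_1‖ = (-1, -3, 3)/4.3589 = (-0.2294, -0.6882, 0.6882).
r_{12} = e_1·a_2 = 2.5236.
u_2 = a_2 − 2.5236·e_1 = (-1.4211, -1.2632, -1.7368).
‖u_2‖ = 2.5752, so e_2 = (-0.5518, -0.4905, -0.6745).
r_{13} = e_1·a_3 = 2.2942; r_{23} = e_2·a_3 = -1.4715.
u_3 = a_3 − 2.2942·e_1 + 1.4715·e_2 = (-4.2857, 2.8571, 1.4286).
‖u_3‖ = 5.3452, so e_3 = (-0.8018, 0.5345, 0.2673).

e_3 = (-0.8018, 0.5345, 0.2673)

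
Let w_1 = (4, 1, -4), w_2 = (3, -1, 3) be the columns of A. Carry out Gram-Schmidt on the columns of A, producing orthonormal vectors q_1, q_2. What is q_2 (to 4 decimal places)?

q_1 = w_1/‖w_1‖ = (4, 1, -4)/5.7446 = (0.6963, 0.1741, -0.6963).
r_{12} = q_1·w_2 = -0.1741.
u_2 = w_2 + 0.1741·q_1 = (3.1212, -0.9697, 2.8788).
‖u_2‖ = 4.3554, so q_2 = (0.7166, -0.2226, 0.6610).

q_2 = (0.7166, -0.2226, 0.6610)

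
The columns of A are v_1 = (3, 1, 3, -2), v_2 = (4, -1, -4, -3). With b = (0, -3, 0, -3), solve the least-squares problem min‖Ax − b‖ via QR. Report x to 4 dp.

x = (0.0701, 0.2774)

v_1 = (3, 1, 3, -2); ‖v_1‖ = 4.7958, so e_1 = (0.6255, 0.2085, 0.6255, -0.4170).
e_1·v_2 = 0.6255·4 + 0.2085·(-1) + 0.6255·(-4) + (-0.4170)·(-3) = 1.0426.
u_2 = v_2 − 1.0426·e_1 = (3.3478, -1.2174, -4.6522, -2.5652).
‖u_2‖ = 6.3963, so e_2 = (0.5234, -0.1903, -0.7273, -0.4010).
Qᵀb = (0.6255, 1.7741).
Back-substitute: x_2 = 1.7741/6.3963 = 0.2774.
x_1 = (0.6255 − 1.0426·0.2774)/4.7958 = 0.0701.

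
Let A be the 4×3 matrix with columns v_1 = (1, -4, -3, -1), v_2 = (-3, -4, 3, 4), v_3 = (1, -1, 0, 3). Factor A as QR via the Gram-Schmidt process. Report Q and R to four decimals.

v_1 = (1, -4, -3, -1); ‖v_1‖ = 5.1962, so e_1 = (0.1925, -0.7698, -0.5774, -0.1925).
e_1·v_2 = 0.1925·(-3) + (-0.7698)·(-4) + (-0.5774)·3 + (-0.1925)·4 = 0.0000.
u_2 = v_2 − 0.0000·e_1 = (-3.0000, -4.0000, 3.0000, 4.0000).
‖u_2‖ = 7.0711, so e_2 = (-0.4243, -0.5657, 0.4243, 0.5657).
e_1·v_3 = 0.1925·1 + (-0.7698)·(-1) + (-0.5774)·0 + (-0.1925)·3 = 0.3849; e_2·v_3 = (-0.4243)·1 + (-0.5657)·(-1) + 0.4243·0 + 0.5657·3 = 1.8385.
u_3 = v_3 − 0.3849·e_1 − 1.8385·e_2 = (1.7059, 0.3363, -0.5578, 2.0341).
‖u_3‖ = 2.7335, so e_3 = (0.6241, 0.1230, -0.2041, 0.7441).

Q = [[0.1925, -0.4243, 0.6241], [-0.7698, -0.5657, 0.1230], [-0.5774, 0.4243, -0.2041], [-0.1925, 0.5657, 0.7441]], R = [[5.1962, 0.0000, 0.3849], [0.0000, 7.0711, 1.8385], [0.0000, 0.0000, 2.7335]]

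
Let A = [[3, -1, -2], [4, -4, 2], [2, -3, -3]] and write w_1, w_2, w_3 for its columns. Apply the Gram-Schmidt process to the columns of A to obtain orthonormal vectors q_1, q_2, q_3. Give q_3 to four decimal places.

w_1 = (3, 4, 2); ‖w_1‖ = 5.3852, so q_1 = (0.5571, 0.7428, 0.3714).
q_1·w_2 = 0.5571·(-1) + 0.7428·(-4) + 0.3714·(-3) = -4.6424.
u_2 = w_2 + 4.6424·q_1 = (1.5862, -0.5517, -1.2759).
‖u_2‖ = 2.1091, so q_2 = (0.7521, -0.2616, -0.6049).
q_1·w_3 = 0.5571·(-2) + 0.7428·2 + 0.3714·(-3) = -0.7428; q_2·w_3 = 0.7521·(-2) + (-0.2616)·2 + (-0.6049)·(-3) = -0.2125.
u_3 = w_3 + 0.7428·q_1 + 0.2125·q_2 = (-1.4264, 2.4961, -2.8527).
‖u_3‖ = 4.0501, so q_3 = (-0.3522, 0.6163, -0.7044).

q_3 = (-0.3522, 0.6163, -0.7044)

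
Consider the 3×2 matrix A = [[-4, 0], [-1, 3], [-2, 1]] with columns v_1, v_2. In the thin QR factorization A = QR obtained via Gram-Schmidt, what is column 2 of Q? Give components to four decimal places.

q_1 = v_1/‖v_1‖ = (-4, -1, -2)/4.5826 = (-0.8729, -0.2182, -0.4364).
r_{12} = q_1·v_2 = -1.0911.
u_2 = v_2 + 1.0911·q_1 = (-0.9524, 2.7619, 0.5238).
‖u_2‖ = 2.9681, so q_2 = (-0.3209, 0.9305, 0.1765).

q_2 = (-0.3209, 0.9305, 0.1765)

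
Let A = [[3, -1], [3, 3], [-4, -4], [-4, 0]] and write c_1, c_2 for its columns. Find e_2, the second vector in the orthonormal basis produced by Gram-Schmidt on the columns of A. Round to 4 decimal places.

c_1 = (3, 3, -4, -4); ‖c_1‖ = 7.0711, so e_1 = (0.4243, 0.4243, -0.5657, -0.5657).
e_1·c_2 = 0.4243·(-1) + 0.4243·3 + (-0.5657)·(-4) + (-0.5657)·0 = 3.1113.
u_2 = c_2 − 3.1113·e_1 = (-2.3200, 1.6800, -2.2400, 1.7600).
‖u_2‖ = 4.0398, so e_2 = (-0.5743, 0.4159, -0.5545, 0.4357).

e_2 = (-0.5743, 0.4159, -0.5545, 0.4357)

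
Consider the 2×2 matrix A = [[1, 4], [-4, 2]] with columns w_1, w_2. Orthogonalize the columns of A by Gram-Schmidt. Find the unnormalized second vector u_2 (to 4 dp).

u_2 = (4.2353, 1.0588)

e_1 = w_1/‖w_1‖ = (1, -4)/4.1231 = (0.2425, -0.9701).
r_{12} = e_1·w_2 = -0.9701.
u_2 = w_2 + 0.9701·e_1 = (4.2353, 1.0588).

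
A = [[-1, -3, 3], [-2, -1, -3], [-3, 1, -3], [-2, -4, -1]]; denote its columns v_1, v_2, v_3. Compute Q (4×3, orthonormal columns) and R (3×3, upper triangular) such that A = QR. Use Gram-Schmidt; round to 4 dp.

v_1 = (-1, -2, -3, -2); ‖v_1‖ = 4.2426, so q_1 = (-0.2357, -0.4714, -0.7071, -0.4714).
q_1·v_2 = (-0.2357)·(-3) + (-0.4714)·(-1) + (-0.7071)·1 + (-0.4714)·(-4) = 2.3570.
u_2 = v_2 − 2.3570·q_1 = (-2.4444, 0.1111, 2.6667, -2.8889).
‖u_2‖ = 4.6308, so q_2 = (-0.5279, 0.0240, 0.5759, -0.6238).
q_1·v_3 = (-0.2357)·3 + (-0.4714)·(-3) + (-0.7071)·(-3) + (-0.4714)·(-1) = 3.2998; q_2·v_3 = (-0.5279)·3 + 0.0240·(-3) + 0.5759·(-3) + (-0.6238)·(-1) = -2.7593.
u_3 = v_3 − 3.2998·q_1 + 2.7593·q_2 = (2.3212, -1.3782, 0.9223, -1.1658).
‖u_3‖ = 3.0818, so q_3 = (0.7532, -0.4472, 0.2993, -0.3783).

Q = [[-0.2357, -0.5279, 0.7532], [-0.4714, 0.0240, -0.4472], [-0.7071, 0.5759, 0.2993], [-0.4714, -0.6238, -0.3783]], R = [[4.2426, 2.3570, 3.2998], [0.0000, 4.6308, -2.7593], [0.0000, 0.0000, 3.0818]]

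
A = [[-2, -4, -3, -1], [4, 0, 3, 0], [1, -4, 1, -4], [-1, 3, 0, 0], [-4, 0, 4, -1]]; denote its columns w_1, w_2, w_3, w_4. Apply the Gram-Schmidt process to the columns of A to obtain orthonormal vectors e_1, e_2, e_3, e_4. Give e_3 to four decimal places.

e_3 = (-0.3606, 0.4692, 0.2948, -0.0878, 0.7451)

w_1 = (-2, 4, 1, -1, -4); ‖w_1‖ = 6.1644, so e_1 = (-0.3244, 0.6489, 0.1622, -0.1622, -0.6489).
e_1·w_2 = (-0.3244)·(-4) + 0.6489·0 + 0.1622·(-4) + (-0.1622)·3 + (-0.6489)·0 = 0.1622.
u_2 = w_2 − 0.1622·e_1 = (-3.9474, -0.1053, -4.0263, 3.0263, 0.1053).
‖u_2‖ = 6.4011, so e_2 = (-0.6167, -0.0164, -0.6290, 0.4728, 0.0164).
e_1·w_3 = (-0.3244)·(-3) + 0.6489·3 + 0.1622·1 + (-0.1622)·0 + (-0.6489)·4 = 0.4867; e_2·w_3 = (-0.6167)·(-3) + (-0.0164)·3 + (-0.6290)·1 + 0.4728·0 + 0.0164·4 = 1.2375.
u_3 = w_3 − 0.4867·e_1 − 1.2375·e_2 = (-2.0790, 2.7046, 1.6994, -0.5061, 4.2954).
‖u_3‖ = 5.7647, so e_3 = (-0.3606, 0.4692, 0.2948, -0.0878, 0.7451).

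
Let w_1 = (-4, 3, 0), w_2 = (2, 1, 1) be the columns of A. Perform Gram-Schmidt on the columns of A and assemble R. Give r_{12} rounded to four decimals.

r_{12} = -1.0000

e_1 = w_1/‖w_1‖ = (-4, 3, 0)/5.0000 = (-0.8000, 0.6000, 0.0000).
r_{12} = e_1·w_2 = -1.0000.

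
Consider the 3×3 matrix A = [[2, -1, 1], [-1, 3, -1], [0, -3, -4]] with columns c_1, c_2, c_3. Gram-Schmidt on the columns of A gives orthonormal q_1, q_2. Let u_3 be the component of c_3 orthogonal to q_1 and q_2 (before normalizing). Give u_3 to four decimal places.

u_3 = (-0.9857, -1.9714, -1.6429)

c_1 = (2, -1, 0); ‖c_1‖ = 2.2361, so q_1 = (0.8944, -0.4472, 0.0000).
q_1·c_2 = 0.8944·(-1) + (-0.4472)·3 + 0.0000·(-3) = -2.2361.
u_2 = c_2 + 2.2361·q_1 = (1.0000, 2.0000, -3.0000).
‖u_2‖ = 3.7417, so q_2 = (0.2673, 0.5345, -0.8018).
q_1·c_3 = 0.8944·1 + (-0.4472)·(-1) + 0.0000·(-4) = 1.3416; q_2·c_3 = 0.2673·1 + 0.5345·(-1) + (-0.8018)·(-4) = 2.9399.
u_3 = c_3 − 1.3416·q_1 − 2.9399·q_2 = (-0.9857, -1.9714, -1.6429).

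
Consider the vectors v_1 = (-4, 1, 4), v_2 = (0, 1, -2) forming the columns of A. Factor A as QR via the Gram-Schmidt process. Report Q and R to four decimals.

Q = [[-0.6963, -0.4526], [0.1741, 0.6465], [0.6963, -0.6142]], R = [[5.7446, -1.2185], [0.0000, 1.8749]]

q_1 = v_1/‖v_1‖ = (-4, 1, 4)/5.7446 = (-0.6963, 0.1741, 0.6963).
r_{12} = q_1·v_2 = -1.2185.
u_2 = v_2 + 1.2185·q_1 = (-0.8485, 1.2121, -1.1515).
‖u_2‖ = 1.8749, so q_2 = (-0.4526, 0.6465, -0.6142).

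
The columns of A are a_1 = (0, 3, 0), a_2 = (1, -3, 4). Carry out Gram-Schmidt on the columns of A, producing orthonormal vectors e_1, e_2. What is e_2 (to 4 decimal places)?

e_2 = (0.2425, 0.0000, 0.9701)

a_1 = (0, 3, 0); ‖a_1‖ = 3.0000, so e_1 = (0.0000, 1.0000, 0.0000).
e_1·a_2 = 0.0000·1 + 1.0000·(-3) + 0.0000·4 = -3.0000.
u_2 = a_2 + 3.0000·e_1 = (1.0000, 0.0000, 4.0000).
‖u_2‖ = 4.1231, so e_2 = (0.2425, 0.0000, 0.9701).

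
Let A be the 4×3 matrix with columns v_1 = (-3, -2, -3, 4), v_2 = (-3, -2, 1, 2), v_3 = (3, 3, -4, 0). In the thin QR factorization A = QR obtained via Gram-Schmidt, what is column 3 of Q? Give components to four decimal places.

e_3 = (-0.1558, 0.8309, 0.2389, 0.4778)

v_1 = (-3, -2, -3, 4); ‖v_1‖ = 6.1644, so e_1 = (-0.4867, -0.3244, -0.4867, 0.6489).
e_1·v_2 = (-0.4867)·(-3) + (-0.3244)·(-2) + (-0.4867)·1 + 0.6489·2 = 2.9200.
u_2 = v_2 − 2.9200·e_1 = (-1.5789, -1.0526, 2.4211, 0.1053).
‖u_2‖ = 3.0779, so e_2 = (-0.5130, -0.3420, 0.7866, 0.0342).
e_1·v_3 = (-0.4867)·3 + (-0.3244)·3 + (-0.4867)·(-4) + 0.6489·0 = -0.4867; e_2·v_3 = (-0.5130)·3 + (-0.3420)·3 + 0.7866·(-4) + 0.0342·0 = -5.7113.
u_3 = v_3 + 0.4867·e_1 + 5.7113·e_2 = (-0.1667, 0.8889, 0.2556, 0.5111).
‖u_3‖ = 1.0698, so e_3 = (-0.1558, 0.8309, 0.2389, 0.4778).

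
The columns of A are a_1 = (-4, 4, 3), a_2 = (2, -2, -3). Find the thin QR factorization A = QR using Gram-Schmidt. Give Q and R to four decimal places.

q_1 = a_1/‖a_1‖ = (-4, 4, 3)/6.4031 = (-0.6247, 0.6247, 0.4685).
r_{12} = q_1·a_2 = -3.9043.
u_2 = a_2 + 3.9043·q_1 = (-0.4390, 0.4390, -1.1707).
‖u_2‖ = 1.3252, so q_2 = (-0.3313, 0.3313, -0.8835).

Q = [[-0.6247, -0.3313], [0.6247, 0.3313], [0.4685, -0.8835]], R = [[6.4031, -3.9043], [0.0000, 1.3252]]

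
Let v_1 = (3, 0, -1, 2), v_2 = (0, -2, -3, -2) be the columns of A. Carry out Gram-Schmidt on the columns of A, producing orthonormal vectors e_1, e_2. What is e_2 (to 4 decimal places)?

e_2 = (0.0521, -0.4861, -0.7465, -0.4514)

v_1 = (3, 0, -1, 2); ‖v_1‖ = 3.7417, so e_1 = (0.8018, 0.0000, -0.2673, 0.5345).
e_1·v_2 = 0.8018·0 + 0.0000·(-2) + (-0.2673)·(-3) + 0.5345·(-2) = -0.2673.
u_2 = v_2 + 0.2673·e_1 = (0.2143, -2.0000, -3.0714, -1.8571).
‖u_2‖ = 4.1144, so e_2 = (0.0521, -0.4861, -0.7465, -0.4514).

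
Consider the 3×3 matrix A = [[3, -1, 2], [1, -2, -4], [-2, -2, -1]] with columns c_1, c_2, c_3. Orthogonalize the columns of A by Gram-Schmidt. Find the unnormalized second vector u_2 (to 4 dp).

u_2 = (-0.7857, -1.9286, -2.1429)

e_1 = c_1/‖c_1‖ = (3, 1, -2)/3.7417 = (0.8018, 0.2673, -0.5345).
r_{12} = e_1·c_2 = -0.2673.
u_2 = c_2 + 0.2673·e_1 = (-0.7857, -1.9286, -2.1429).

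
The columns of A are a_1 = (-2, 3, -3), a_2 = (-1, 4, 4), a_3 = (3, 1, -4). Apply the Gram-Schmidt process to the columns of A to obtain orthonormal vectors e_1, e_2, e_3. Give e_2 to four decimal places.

e_2 = (-0.1428, 0.6506, 0.7458)

e_1 = a_1/‖a_1‖ = (-2, 3, -3)/4.6904 = (-0.4264, 0.6396, -0.6396).
r_{12} = e_1·a_2 = 0.4264.
u_2 = a_2 − 0.4264·e_1 = (-0.8182, 3.7273, 4.2727).
‖u_2‖ = 5.7287, so e_2 = (-0.1428, 0.6506, 0.7458).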